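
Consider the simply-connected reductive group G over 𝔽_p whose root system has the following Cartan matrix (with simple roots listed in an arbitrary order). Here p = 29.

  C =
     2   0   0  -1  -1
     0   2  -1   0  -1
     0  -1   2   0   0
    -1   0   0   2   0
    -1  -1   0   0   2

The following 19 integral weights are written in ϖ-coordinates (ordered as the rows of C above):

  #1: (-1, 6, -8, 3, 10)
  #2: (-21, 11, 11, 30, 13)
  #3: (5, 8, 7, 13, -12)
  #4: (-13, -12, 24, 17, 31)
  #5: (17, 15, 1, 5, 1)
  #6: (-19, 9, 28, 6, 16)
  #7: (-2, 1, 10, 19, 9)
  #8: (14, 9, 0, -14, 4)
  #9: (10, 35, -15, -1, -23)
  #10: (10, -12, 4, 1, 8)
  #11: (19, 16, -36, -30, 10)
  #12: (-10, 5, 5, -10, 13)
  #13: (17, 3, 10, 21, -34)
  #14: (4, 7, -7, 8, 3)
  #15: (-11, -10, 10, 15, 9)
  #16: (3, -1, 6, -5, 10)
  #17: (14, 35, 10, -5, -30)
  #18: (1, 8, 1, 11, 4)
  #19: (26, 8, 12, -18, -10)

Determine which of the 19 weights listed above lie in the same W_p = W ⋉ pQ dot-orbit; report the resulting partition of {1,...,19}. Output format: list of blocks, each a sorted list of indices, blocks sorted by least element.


A_5 Cartan matrix, 5 simple roots permuted; ρ=(1,1,1,1,1).

W_29-reps of the 19 weights in Ā_29 (same 5-coord order as C):

    1: (0, 0, 7, 4, 11)
    2: (5, 2, 6, 9, 4)
    3: (5, 2, 6, 9, 4)
    4: (5, 2, 6, 9, 4)
    5: (9, 3, 6, 2, 2)
    6: (1, 0, 2, 6, 9)
    7: (1, 0, 2, 6, 9)
    8: (2, 9, 1, 11, 5)
    9: (0, 0, 7, 4, 11)
    10: (9, 3, 6, 2, 2)
    11: (1, 0, 2, 6, 9)
    12: (5, 2, 6, 9, 4)
    13: (0, 0, 7, 4, 11)
    14: (5, 2, 6, 9, 4)
    15: (1, 0, 2, 6, 9)
    16: (0, 0, 7, 4, 11)
    17: (0, 0, 7, 4, 11)
    18: (2, 9, 1, 11, 5)
    19: (1, 0, 2, 6, 9)

5 distinct reps among the 19 weights ⇒ 5 W_29-linkage classes:

[[1, 9, 13, 16, 17], [2, 3, 4, 12, 14], [5, 10], [6, 7, 11, 15, 19], [8, 18]]


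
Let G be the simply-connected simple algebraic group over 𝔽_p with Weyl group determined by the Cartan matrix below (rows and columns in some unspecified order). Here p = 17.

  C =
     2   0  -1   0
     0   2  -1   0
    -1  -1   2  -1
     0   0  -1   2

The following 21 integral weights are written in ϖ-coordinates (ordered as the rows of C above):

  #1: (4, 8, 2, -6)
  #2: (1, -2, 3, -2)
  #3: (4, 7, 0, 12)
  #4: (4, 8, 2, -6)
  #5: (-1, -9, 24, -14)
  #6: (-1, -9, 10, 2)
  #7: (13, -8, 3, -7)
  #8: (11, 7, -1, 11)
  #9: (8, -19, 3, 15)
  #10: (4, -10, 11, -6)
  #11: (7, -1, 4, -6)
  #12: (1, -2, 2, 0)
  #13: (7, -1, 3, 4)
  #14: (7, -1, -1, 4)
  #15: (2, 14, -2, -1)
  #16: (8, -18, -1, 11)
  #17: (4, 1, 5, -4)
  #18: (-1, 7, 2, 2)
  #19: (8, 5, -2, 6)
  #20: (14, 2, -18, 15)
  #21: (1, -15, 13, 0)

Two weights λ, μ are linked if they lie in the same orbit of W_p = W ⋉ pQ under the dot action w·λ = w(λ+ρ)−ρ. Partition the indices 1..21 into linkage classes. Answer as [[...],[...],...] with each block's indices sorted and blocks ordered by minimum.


C ↔ D_4 under row/col permutation; |W(D_4)| = 192.

λ_j+ρ reflected into Ā_17 (⟨·,θ^∨⟩≤17); 4-tuples as given:

  λ_1+ρ ↦ (3, 7, 2, 3) · λ_2+ρ ↦ (2, 1, 2, 1) · λ_3+ρ ↦ (5, 2, 3, 3) · λ_4+ρ ↦ (3, 7, 2, 3) · λ_5+ρ ↦ (8, 0, 0, 5) · λ_6+ρ ↦ (0, 8, 3, 3) · λ_7+ρ ↦ (5, 2, 3, 3) · λ_8+ρ ↦ (3, 7, 2, 3) · λ_9+ρ ↦ (2, 1, 2, 1) · λ_10+ρ ↦ (3, 7, 2, 3) · λ_11+ρ ↦ (8, 0, 0, 5) · λ_12+ρ ↦ (2, 1, 2, 1) · λ_13+ρ ↦ (8, 0, 0, 5) · λ_14+ρ ↦ (8, 0, 0, 5) · λ_15+ρ ↦ (2, 14, 0, 1) · λ_16+ρ ↦ (8, 0, 0, 5) · λ_17+ρ ↦ (5, 2, 3, 3) · λ_18+ρ ↦ (0, 8, 3, 3) · λ_19+ρ ↦ (5, 2, 3, 3) · λ_20+ρ ↦ (2, 14, 0, 1) · λ_21+ρ ↦ (2, 14, 0, 1)

Grouping the 21 weights by Ā_17-representative: 6 linkage classes.

[[1, 4, 8, 10], [2, 9, 12], [3, 7, 17, 19], [5, 11, 13, 14, 16], [6, 18], [15, 20, 21]]


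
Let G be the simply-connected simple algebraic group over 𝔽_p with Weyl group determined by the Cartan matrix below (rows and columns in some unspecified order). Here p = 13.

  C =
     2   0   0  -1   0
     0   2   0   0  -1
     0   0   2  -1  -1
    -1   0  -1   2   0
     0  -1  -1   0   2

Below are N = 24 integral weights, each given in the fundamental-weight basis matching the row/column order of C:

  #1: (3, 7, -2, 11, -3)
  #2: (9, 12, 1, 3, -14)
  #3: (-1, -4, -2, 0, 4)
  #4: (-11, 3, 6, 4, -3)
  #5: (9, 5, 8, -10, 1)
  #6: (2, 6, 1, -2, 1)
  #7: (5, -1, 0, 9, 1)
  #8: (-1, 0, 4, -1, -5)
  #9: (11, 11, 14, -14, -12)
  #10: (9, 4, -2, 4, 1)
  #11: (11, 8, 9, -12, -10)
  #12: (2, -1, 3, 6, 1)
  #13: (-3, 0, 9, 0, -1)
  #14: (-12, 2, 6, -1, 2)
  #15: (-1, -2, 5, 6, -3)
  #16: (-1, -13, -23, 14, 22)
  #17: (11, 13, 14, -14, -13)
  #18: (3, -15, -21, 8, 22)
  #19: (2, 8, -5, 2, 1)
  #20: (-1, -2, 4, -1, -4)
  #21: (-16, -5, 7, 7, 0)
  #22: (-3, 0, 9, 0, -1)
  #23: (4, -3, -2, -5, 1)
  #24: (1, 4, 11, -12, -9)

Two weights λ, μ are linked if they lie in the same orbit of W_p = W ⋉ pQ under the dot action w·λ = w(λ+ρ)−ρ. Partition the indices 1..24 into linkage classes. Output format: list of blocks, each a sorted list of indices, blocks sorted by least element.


Type A_5, rank 5, |W|=720; reorder rows/cols to standard.

λ_j+ρ reflected into Ā_13 (⟨·,θ^∨⟩≤13); 5-tuples as given:

  [1] (4, 1, 0, 5, 2)
  [2] (0, 2, 3, 7, 1)
  [3] (0, 3, 1, 0, 1)
  [4] (4, 1, 0, 5, 2)
  [5] (4, 1, 0, 5, 2)
  [6] (2, 7, 1, 1, 2)
  [7] (0, 2, 3, 7, 1)
  [8] (0, 3, 1, 0, 1)
  [9] (1, 1, 9, 1, 0)
  [10] (2, 1, 1, 3, 1)
  [11] (1, 1, 9, 1, 0)
  [12] (0, 2, 3, 7, 1)
  [13] (1, 1, 9, 1, 0)
  [14] (0, 2, 3, 7, 1)
  [15] (0, 2, 3, 7, 1)
  [16] (2, 7, 1, 1, 2)
  [17] (1, 1, 9, 1, 0)
  [18] (2, 7, 1, 1, 2)
  [19] (2, 7, 1, 1, 2)
  [20] (0, 3, 1, 0, 1)
  [21] (4, 1, 0, 5, 2)
  [22] (1, 1, 9, 1, 0)
  [23] (0, 3, 1, 0, 1)
  [24] (4, 1, 0, 5, 2)

6 distinct reps among the 24 weights ⇒ 6 W_13-linkage classes:

[[1, 4, 5, 21, 24], [2, 7, 12, 14, 15], [3, 8, 20, 23], [6, 16, 18, 19], [9, 11, 13, 17, 22], [10]]


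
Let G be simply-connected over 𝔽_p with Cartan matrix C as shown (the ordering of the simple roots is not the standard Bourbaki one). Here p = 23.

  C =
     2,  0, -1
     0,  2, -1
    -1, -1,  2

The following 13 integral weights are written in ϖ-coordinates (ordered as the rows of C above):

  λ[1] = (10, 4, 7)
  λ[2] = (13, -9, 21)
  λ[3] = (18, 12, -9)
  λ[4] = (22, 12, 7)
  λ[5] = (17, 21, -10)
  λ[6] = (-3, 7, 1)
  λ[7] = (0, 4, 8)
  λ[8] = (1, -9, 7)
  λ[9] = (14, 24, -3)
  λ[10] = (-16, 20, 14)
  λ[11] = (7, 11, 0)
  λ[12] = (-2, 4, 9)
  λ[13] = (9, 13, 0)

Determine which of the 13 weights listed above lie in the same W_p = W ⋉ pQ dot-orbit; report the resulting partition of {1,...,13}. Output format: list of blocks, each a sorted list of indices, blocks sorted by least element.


Dynkin diagram of C (from the 4 off-diagonal −1 entries): A_3.

Alcove-folded reps (p=23, 13 weights, presented ϖ-order):

  λ_1+ρ ↦ (10, 4, 8);  λ_2+ρ ↦ (1, 5, 9);  λ_3+ρ ↦ (10, 4, 8);  λ_4+ρ ↦ (2, 8, 0);  λ_5+ρ ↦ (1, 5, 9);  λ_6+ρ ↦ (2, 8, 0);  λ_7+ρ ↦ (1, 5, 9);  λ_8+ρ ↦ (2, 8, 0);  λ_9+ρ ↦ (2, 8, 0);  λ_10+ρ ↦ (2, 8, 0);  λ_11+ρ ↦ (8, 12, 1);  λ_12+ρ ↦ (1, 5, 9);  λ_13+ρ ↦ (8, 12, 1)

Partition of {1..13} into 4 W_23-dot-orbits:

[[1, 3], [2, 5, 7, 12], [4, 6, 8, 9, 10], [11, 13]]


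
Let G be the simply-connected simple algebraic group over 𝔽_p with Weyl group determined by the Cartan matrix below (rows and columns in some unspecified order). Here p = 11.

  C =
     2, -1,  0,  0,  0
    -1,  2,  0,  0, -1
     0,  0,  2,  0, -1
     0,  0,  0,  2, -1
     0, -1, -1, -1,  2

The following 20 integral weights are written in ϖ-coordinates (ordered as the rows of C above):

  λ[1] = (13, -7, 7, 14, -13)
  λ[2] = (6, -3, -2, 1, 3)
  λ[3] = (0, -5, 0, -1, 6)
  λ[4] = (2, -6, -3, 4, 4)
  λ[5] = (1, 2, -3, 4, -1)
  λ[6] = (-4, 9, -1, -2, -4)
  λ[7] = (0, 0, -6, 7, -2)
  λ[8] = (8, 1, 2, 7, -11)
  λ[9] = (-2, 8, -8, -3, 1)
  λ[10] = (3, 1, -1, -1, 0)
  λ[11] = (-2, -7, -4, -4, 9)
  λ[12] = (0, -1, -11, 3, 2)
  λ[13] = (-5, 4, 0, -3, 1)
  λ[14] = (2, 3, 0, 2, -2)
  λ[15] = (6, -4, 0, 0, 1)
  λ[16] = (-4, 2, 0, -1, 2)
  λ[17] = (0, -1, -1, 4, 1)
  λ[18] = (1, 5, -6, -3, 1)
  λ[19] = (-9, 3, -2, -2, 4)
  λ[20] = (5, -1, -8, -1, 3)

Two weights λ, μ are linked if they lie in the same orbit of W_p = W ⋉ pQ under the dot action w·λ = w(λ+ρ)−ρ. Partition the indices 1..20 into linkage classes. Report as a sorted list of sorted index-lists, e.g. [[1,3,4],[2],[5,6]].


C ↔ D_5 under row/col permutation; |W(D_5)| = 1920.

λ_j+ρ reflected into Ā_11 (⟨·,θ^∨⟩≤11); 5-tuples as given:

  λ_1 → (3, 0, 1, 0, 3) · λ_2 → (4, 1, 1, 2, 0) · λ_3 → (3, 0, 1, 0, 3) · λ_4 → (2, 1, 0, 3, 2) · λ_5 → (2, 1, 0, 3, 2) · λ_6 → (3, 0, 1, 0, 3) · λ_7 → (4, 1, 1, 2, 0) · λ_8 → (1, 0, 0, 5, 2) · λ_9 → (1, 0, 0, 5, 2) · λ_10 → (4, 2, 0, 0, 1) · λ_11 → (4, 2, 0, 0, 1) · λ_12 → (4, 2, 0, 0, 1) · λ_13 → (4, 1, 1, 2, 0) · λ_14 → (3, 1, 0, 2, 1) · λ_15 → (4, 2, 0, 0, 1) · λ_16 → (3, 0, 1, 0, 3) · λ_17 → (1, 0, 0, 5, 2) · λ_18 → (2, 1, 0, 3, 2) · λ_19 → (4, 2, 0, 0, 1) · λ_20 → (3, 0, 1, 0, 3)

Grouping the 20 weights by Ā_11-representative: 6 linkage classes.

[[1, 3, 6, 16, 20], [2, 7, 13], [4, 5, 18], [8, 9, 17], [10, 11, 12, 15, 19], [14]]


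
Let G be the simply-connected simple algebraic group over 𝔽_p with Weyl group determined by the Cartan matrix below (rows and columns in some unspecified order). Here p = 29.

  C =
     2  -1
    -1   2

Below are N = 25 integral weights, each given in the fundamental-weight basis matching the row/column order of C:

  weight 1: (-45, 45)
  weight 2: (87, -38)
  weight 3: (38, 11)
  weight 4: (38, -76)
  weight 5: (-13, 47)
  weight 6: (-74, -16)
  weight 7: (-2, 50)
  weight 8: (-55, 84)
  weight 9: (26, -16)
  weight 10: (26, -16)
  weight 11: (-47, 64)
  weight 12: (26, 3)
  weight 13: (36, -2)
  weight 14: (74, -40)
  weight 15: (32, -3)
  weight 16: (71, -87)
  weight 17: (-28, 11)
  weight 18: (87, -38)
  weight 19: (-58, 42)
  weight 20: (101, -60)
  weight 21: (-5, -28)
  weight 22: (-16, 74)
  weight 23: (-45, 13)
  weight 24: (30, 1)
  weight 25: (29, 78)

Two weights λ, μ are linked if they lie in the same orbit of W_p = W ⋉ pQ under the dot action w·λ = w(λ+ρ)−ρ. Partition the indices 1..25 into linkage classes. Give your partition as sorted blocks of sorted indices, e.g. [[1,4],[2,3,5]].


Type A_2, rank 2, |W|=6; reorder rows/cols to standard.

Folding the 25 weights λ_j+ρ into Ā_29 (reps in the given 2-coord order):

  1: (12, 15) · 2: (21, 7) · 3: (7, 10) · 4: (7, 10) · 5: (7, 10) · 6: (1, 14) · 7: (21, 7) · 8: (25, 2) · 9: (12, 15) · 10: (12, 15) · 11: (7, 10) · 12: (25, 2) · 13: (21, 7) · 14: (7, 10) · 15: (25, 2) · 16: (1, 14) · 17: (12, 15) · 18: (21, 7) · 19: (1, 14) · 20: (1, 14) · 21: (25, 2) · 22: (12, 15) · 23: (1, 14) · 24: (25, 2) · 25: (21, 7)

Grouping the 25 weights by Ā_29-representative: 5 linkage classes.

[[1, 9, 10, 17, 22], [2, 7, 13, 18, 25], [3, 4, 5, 11, 14], [6, 16, 19, 20, 23], [8, 12, 15, 21, 24]]


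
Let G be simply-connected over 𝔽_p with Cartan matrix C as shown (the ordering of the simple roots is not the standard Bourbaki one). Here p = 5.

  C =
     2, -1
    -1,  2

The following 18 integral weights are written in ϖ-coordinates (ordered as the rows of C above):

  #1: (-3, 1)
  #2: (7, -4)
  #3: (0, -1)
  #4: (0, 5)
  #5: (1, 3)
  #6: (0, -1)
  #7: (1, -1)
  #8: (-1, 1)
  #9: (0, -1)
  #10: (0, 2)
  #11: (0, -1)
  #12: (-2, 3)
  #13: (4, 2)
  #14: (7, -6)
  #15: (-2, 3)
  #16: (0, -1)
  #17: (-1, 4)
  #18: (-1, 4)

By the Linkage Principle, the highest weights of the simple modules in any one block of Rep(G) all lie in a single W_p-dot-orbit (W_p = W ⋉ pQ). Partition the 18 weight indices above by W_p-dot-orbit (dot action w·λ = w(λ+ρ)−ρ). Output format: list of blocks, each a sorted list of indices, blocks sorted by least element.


Type A_2, rank 2, |W|=6; reorder rows/cols to standard.

W_5-reps of the 18 weights in Ā_5 (same 2-coord order as C):

  λ_1 → (2, 0);  λ_2 → (2, 0);  λ_3 → (1, 0);  λ_4 → (1, 3);  λ_5 → (1, 3);  λ_6 → (1, 0);  λ_7 → (2, 0);  λ_8 → (0, 2);  λ_9 → (1, 0);  λ_10 → (1, 3);  λ_11 → (1, 0);  λ_12 → (1, 3);  λ_13 → (2, 0);  λ_14 → (0, 2);  λ_15 → (1, 3);  λ_16 → (1, 0);  λ_17 → (0, 5);  λ_18 → (0, 5)

The 18 indices split into 5 linkage classes (same alcove rep ⇔ same W_5-dot-orbit):

[[1, 2, 7, 13], [3, 6, 9, 11, 16], [4, 5, 10, 12, 15], [8, 14], [17, 18]]


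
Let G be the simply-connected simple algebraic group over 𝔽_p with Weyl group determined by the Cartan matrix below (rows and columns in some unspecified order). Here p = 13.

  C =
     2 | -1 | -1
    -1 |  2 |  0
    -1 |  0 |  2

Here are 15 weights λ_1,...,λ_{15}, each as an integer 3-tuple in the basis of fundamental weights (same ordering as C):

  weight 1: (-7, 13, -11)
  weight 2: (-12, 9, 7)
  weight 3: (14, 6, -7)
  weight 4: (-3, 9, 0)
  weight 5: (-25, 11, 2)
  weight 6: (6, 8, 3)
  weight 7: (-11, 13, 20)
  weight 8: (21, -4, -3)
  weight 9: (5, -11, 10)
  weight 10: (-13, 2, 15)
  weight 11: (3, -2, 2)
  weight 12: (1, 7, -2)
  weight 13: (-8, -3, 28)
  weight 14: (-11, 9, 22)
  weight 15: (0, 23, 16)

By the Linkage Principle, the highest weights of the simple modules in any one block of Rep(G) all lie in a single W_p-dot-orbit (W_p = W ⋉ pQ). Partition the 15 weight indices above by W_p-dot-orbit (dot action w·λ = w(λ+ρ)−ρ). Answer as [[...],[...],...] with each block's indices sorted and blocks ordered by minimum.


Dynkin diagram of C (from the 4 off-diagonal −1 entries): A_3.

Ā_13 reps of the 15 weights (A_3, coords as presented):

  1: (7, 1, 3);  2: (7, 1, 3);  3: (4, 2, 3);  4: (1, 8, 1);  5: (1, 8, 1);  6: (4, 2, 3);  7: (1, 8, 1);  8: (4, 2, 3);  9: (4, 2, 3);  10: (3, 6, 1);  11: (3, 1, 3);  12: (1, 8, 1);  13: (4, 2, 3);  14: (0, 10, 3);  15: (1, 8, 1)

Grouping the 15 weights by Ā_13-representative: 6 linkage classes.

[[1, 2], [3, 6, 8, 9, 13], [4, 5, 7, 12, 15], [10], [11], [14]]


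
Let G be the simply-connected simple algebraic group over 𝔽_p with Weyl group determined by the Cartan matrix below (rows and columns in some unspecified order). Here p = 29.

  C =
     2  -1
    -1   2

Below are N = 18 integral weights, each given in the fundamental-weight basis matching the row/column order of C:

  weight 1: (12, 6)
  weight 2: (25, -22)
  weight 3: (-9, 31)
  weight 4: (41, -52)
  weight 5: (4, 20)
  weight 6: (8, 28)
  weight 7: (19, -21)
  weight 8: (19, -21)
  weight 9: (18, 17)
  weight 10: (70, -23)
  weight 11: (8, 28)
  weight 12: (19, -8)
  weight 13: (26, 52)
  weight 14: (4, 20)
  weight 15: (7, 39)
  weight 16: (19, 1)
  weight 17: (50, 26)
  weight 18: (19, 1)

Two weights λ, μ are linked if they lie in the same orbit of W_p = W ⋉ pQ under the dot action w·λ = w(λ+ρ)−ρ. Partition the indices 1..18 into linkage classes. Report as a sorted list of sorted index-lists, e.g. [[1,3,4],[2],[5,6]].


Dynkin diagram of C (from the 2 off-diagonal −1 entries): A_2.

Folding the 18 weights λ_j+ρ into Ā_29 (reps in the given 2-coord order):

  λ_1+ρ ↦ (13, 7) · λ_2+ρ ↦ (5, 21) · λ_3+ρ ↦ (5, 21) · λ_4+ρ ↦ (13, 7) · λ_5+ρ ↦ (5, 21) · λ_6+ρ ↦ (0, 20) · λ_7+ρ ↦ (0, 20) · λ_8+ρ ↦ (0, 20) · λ_9+ρ ↦ (11, 10) · λ_10+ρ ↦ (13, 7) · λ_11+ρ ↦ (0, 20) · λ_12+ρ ↦ (13, 7) · λ_13+ρ ↦ (2, 22) · λ_14+ρ ↦ (5, 21) · λ_15+ρ ↦ (11, 10) · λ_16+ρ ↦ (20, 2) · λ_17+ρ ↦ (20, 2) · λ_18+ρ ↦ (20, 2)

Grouping the 18 weights by Ā_29-representative: 6 linkage classes.

[[1, 4, 10, 12], [2, 3, 5, 14], [6, 7, 8, 11], [9, 15], [13], [16, 17, 18]]


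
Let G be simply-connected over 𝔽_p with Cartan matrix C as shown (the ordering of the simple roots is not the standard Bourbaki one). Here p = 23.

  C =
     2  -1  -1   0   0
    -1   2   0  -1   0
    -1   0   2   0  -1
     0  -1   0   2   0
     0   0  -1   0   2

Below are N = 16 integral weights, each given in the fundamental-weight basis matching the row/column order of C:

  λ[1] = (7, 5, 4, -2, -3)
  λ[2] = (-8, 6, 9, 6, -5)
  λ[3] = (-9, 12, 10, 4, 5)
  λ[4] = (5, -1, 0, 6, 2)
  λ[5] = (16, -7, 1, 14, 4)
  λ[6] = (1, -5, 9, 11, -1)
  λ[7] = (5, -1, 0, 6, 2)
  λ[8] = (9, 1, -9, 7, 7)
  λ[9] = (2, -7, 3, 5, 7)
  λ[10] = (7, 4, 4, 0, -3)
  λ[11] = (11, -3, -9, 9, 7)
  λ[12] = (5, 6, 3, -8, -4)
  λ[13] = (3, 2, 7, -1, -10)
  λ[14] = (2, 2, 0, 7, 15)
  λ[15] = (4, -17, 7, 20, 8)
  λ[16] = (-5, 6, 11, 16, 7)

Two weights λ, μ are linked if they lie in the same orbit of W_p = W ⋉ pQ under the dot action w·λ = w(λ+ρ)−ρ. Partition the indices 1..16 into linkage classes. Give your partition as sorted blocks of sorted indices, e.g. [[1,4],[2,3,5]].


A_5 Cartan matrix, 5 simple roots permuted; ρ=(1,1,1,1,1).

Each λ_j+ρ reduced to Ā_23; 5-tuples below use C's row order:

    λ_1+ρ ↦ (8, 5, 3, 1, 2)
    λ_2+ρ ↦ (6, 0, 1, 7, 3)
    λ_3+ρ ↦ (8, 5, 3, 1, 2)
    λ_4+ρ ↦ (6, 0, 1, 7, 3)
    λ_5+ρ ↦ (8, 5, 3, 1, 2)
    λ_6+ρ ↦ (2, 2, 8, 8, 0)
    λ_7+ρ ↦ (6, 0, 1, 7, 3)
    λ_8+ρ ↦ (2, 2, 8, 8, 0)
    λ_9+ρ ↦ (3, 3, 1, 0, 8)
    λ_10+ρ ↦ (8, 5, 3, 1, 2)
    λ_11+ρ ↦ (2, 2, 8, 8, 0)
    λ_12+ρ ↦ (6, 0, 1, 7, 3)
    λ_13+ρ ↦ (3, 3, 1, 0, 8)
    λ_14+ρ ↦ (3, 3, 1, 0, 8)
    λ_15+ρ ↦ (8, 5, 3, 1, 2)
    λ_16+ρ ↦ (3, 3, 1, 0, 8)

These 16 weights hit 4 W_23-dot-orbits; sizes (5, 4, 3, 4):

[[1, 3, 5, 10, 15], [2, 4, 7, 12], [6, 8, 11], [9, 13, 14, 16]]


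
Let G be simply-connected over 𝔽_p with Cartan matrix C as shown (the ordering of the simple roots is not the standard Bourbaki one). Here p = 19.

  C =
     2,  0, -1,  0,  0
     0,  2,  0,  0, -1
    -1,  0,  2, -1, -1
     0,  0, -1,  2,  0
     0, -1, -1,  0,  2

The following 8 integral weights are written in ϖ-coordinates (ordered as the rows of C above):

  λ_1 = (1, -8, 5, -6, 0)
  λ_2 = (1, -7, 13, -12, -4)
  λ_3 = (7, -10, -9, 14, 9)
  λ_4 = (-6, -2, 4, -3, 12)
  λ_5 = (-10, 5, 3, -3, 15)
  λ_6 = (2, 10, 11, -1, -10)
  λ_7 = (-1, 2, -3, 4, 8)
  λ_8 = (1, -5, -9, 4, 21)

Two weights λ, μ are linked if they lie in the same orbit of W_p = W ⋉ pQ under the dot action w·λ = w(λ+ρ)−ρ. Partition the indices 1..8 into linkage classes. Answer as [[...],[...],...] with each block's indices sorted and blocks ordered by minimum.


Root system D_5: the 5×5 matrix C matches after relabeling.

Each λ_j+ρ reduced to Ā_19; 5-tuples below use C's row order:

    [1] (3, 1, 2, 0, 1)
    [2] (4, 3, 2, 5, 0)
    [3] (0, 2, 1, 7, 1)
    [4] (3, 1, 2, 0, 1)
    [5] (3, 1, 2, 0, 1)
    [6] (3, 1, 2, 0, 1)
    [7] (2, 3, 0, 3, 4)
    [8] (3, 1, 2, 0, 1)

Grouping the 8 weights by Ā_19-representative: 4 linkage classes.

[[1, 4, 5, 6, 8], [2], [3], [7]]


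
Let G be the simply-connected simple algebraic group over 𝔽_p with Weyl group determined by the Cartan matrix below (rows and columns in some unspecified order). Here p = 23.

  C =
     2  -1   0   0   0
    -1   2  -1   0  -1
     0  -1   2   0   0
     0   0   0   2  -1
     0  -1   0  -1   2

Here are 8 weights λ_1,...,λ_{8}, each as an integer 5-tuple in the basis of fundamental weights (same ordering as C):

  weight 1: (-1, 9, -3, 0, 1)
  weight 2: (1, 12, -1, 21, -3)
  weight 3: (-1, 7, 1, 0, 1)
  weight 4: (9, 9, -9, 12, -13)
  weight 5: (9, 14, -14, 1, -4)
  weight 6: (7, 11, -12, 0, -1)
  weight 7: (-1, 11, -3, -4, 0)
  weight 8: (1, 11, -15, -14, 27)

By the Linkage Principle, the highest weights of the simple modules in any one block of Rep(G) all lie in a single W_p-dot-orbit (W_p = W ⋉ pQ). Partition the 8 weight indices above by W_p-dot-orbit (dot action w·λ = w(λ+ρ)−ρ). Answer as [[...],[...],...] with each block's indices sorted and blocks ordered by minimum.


Root system D_5: the 5×5 matrix C matches after relabeling.

Each λ_j+ρ reduced to Ā_23; 5-tuples below use C's row order:

    λ_1 → (0, 8, 2, 1, 2)
    λ_2 → (0, 8, 2, 1, 2)
    λ_3 → (0, 8, 2, 1, 2)
    λ_4 → (0, 8, 2, 1, 2)
    λ_5 → (8, 1, 11, 1, 0)
    λ_6 → (8, 1, 11, 1, 0)
    λ_7 → (0, 8, 2, 1, 2)
    λ_8 → (8, 0, 4, 3, 2)

Grouping the 8 weights by Ā_23-representative: 3 linkage classes.

[[1, 2, 3, 4, 7], [5, 6], [8]]


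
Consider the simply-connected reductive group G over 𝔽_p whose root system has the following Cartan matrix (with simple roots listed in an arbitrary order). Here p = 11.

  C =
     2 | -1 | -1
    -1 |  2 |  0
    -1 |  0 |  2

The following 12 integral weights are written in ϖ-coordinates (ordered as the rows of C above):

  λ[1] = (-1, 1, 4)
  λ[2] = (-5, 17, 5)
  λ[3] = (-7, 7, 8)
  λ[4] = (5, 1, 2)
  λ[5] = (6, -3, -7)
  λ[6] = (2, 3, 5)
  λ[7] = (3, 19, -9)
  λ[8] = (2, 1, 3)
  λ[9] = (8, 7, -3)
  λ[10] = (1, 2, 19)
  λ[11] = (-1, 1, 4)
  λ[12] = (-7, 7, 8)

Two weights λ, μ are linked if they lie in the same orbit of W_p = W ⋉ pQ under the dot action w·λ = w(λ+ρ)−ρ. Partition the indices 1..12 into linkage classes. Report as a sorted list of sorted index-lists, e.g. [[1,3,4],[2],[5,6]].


C ↔ A_3 under row/col permutation; |W(A_3)| = 24.

λ_j+ρ reflected into Ā_11 (⟨·,θ^∨⟩≤11); 3-tuples as given:

    λ_1+ρ ↦ (0, 2, 5)
    λ_2+ρ ↦ (3, 2, 4)
    λ_3+ρ ↦ (6, 2, 3)
    λ_4+ρ ↦ (6, 2, 3)
    λ_5+ρ ↦ (1, 1, 5)
    λ_6+ρ ↦ (3, 2, 4)
    λ_7+ρ ↦ (3, 2, 4)
    λ_8+ρ ↦ (3, 2, 4)
    λ_9+ρ ↦ (3, 2, 4)
    λ_10+ρ ↦ (6, 2, 3)
    λ_11+ρ ↦ (0, 2, 5)
    λ_12+ρ ↦ (6, 2, 3)

Partition of {1..12} into 4 W_11-dot-orbits:

[[1, 11], [2, 6, 7, 8, 9], [3, 4, 10, 12], [5]]


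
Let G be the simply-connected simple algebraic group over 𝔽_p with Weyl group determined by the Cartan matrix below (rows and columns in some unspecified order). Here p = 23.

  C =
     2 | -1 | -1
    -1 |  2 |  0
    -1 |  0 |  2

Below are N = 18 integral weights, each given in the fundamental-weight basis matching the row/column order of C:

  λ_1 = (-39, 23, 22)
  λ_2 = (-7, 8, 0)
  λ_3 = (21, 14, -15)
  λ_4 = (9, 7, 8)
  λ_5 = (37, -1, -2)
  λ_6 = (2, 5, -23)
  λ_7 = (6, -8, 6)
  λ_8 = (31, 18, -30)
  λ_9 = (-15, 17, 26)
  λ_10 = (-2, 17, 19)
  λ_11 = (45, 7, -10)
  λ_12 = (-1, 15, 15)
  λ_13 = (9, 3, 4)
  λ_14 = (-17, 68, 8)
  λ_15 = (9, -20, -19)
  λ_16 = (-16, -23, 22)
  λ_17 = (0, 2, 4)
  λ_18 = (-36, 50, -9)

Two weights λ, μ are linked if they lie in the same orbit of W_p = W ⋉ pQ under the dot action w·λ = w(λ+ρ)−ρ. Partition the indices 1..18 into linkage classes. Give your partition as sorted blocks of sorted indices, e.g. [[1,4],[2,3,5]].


C ↔ A_3 under row/col permutation; |W(A_3)| = 24.

W_23-reps of the 18 weights in Ā_23 (same 3-coord order as C):

    λ_1 → (8, 1, 0)
    λ_2 → (1, 3, 5)
    λ_3 → (8, 1, 0)
    λ_4 → (10, 4, 5)
    λ_5 → (8, 1, 0)
    λ_6 → (6, 13, 3)
    λ_7 → (0, 7, 7)
    λ_8 → (1, 3, 5)
    λ_9 → (10, 4, 5)
    λ_10 → (1, 3, 5)
    λ_11 → (8, 1, 0)
    λ_12 → (0, 7, 7)
    λ_13 → (10, 4, 5)
    λ_14 → (0, 7, 7)
    λ_15 → (10, 4, 5)
    λ_16 → (8, 1, 0)
    λ_17 → (1, 3, 5)
    λ_18 → (7, 8, 5)

Linkage partition of the 18 weights (6 classes, p=23):

[[1, 3, 5, 11, 16], [2, 8, 10, 17], [4, 9, 13, 15], [6], [7, 12, 14], [18]]


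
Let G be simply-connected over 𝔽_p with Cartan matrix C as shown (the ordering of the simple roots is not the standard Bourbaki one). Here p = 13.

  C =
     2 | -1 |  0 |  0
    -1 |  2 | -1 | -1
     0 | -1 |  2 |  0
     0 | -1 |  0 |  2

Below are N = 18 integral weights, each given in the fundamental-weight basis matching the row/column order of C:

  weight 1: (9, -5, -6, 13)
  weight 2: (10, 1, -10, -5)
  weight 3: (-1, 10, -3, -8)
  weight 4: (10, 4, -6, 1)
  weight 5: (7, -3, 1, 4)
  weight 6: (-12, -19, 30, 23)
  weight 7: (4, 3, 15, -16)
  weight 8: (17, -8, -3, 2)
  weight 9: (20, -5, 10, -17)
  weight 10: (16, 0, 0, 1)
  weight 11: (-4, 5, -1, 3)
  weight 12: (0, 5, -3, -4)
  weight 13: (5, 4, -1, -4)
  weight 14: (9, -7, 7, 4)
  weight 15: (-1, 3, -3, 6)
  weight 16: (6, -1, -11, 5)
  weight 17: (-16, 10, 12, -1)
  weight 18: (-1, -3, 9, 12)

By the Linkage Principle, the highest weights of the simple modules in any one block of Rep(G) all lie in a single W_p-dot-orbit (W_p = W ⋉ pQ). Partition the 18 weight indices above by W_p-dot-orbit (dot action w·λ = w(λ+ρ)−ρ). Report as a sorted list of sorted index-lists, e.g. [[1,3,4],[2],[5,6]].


Root system D_4: the 4×4 matrix C matches after relabeling.

Each λ_j+ρ reduced to Ā_13; 4-tuples below use C's row order:

    λ_1+ρ ↦ (1, 1, 2, 3)
    λ_2+ρ ↦ (0, 2, 2, 7)
    λ_3+ρ ↦ (0, 2, 2, 7)
    λ_4+ρ ↦ (6, 2, 0, 3)
    λ_5+ρ ↦ (6, 2, 0, 3)
    λ_6+ρ ↦ (6, 2, 0, 3)
    λ_7+ρ ↦ (1, 1, 2, 3)
    λ_8+ρ ↦ (4, 1, 2, 1)
    λ_9+ρ ↦ (4, 1, 2, 1)
    λ_10+ρ ↦ (4, 1, 2, 1)
    λ_11+ρ ↦ (3, 3, 0, 4)
    λ_12+ρ ↦ (1, 1, 2, 3)
    λ_13+ρ ↦ (6, 2, 0, 3)
    λ_14+ρ ↦ (4, 1, 2, 1)
    λ_15+ρ ↦ (0, 2, 2, 7)
    λ_16+ρ ↦ (3, 3, 0, 4)
    λ_17+ρ ↦ (0, 2, 2, 7)
    λ_18+ρ ↦ (6, 2, 0, 3)

Linkage partition of the 18 weights (5 classes, p=13):

[[1, 7, 12], [2, 3, 15, 17], [4, 5, 6, 13, 18], [8, 9, 10, 14], [11, 16]]


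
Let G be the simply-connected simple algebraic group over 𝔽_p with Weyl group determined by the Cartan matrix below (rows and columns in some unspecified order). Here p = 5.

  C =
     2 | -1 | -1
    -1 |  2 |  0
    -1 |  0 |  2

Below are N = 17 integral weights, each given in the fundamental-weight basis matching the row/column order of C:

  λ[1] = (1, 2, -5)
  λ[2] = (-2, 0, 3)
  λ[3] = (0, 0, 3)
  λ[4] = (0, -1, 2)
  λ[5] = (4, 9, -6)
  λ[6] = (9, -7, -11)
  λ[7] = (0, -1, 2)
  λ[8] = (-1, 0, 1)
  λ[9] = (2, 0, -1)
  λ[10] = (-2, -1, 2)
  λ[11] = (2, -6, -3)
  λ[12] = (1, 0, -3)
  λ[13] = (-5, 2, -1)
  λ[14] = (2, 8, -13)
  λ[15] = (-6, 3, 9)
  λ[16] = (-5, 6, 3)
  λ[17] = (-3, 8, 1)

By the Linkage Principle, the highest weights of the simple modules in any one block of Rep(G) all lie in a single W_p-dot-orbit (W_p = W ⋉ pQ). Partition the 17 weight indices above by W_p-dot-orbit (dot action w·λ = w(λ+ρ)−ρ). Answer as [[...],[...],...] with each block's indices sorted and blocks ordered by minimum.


A_3 Cartan matrix, 3 simple roots permuted; ρ=(1,1,1).

Folding the 17 weights λ_j+ρ into Ā_5 (reps in the given 3-coord order):

  λ_1 → (2, 1, 2) · λ_2 → (1, 0, 3) · λ_3 → (1, 0, 3) · λ_4 → (1, 0, 3) · λ_5 → (0, 5, 0) · λ_6 → (0, 4, 0) · λ_7 → (1, 0, 3) · λ_8 → (0, 1, 2) · λ_9 → (3, 1, 0) · λ_10 → (0, 1, 2) · λ_11 → (2, 1, 2) · λ_12 → (0, 1, 2) · λ_13 → (1, 0, 3) · λ_14 → (0, 1, 2) · λ_15 → (0, 4, 0) · λ_16 → (2, 1, 2) · λ_17 → (2, 1, 2)

6 distinct reps among the 17 weights ⇒ 6 W_5-linkage classes:

[[1, 11, 16, 17], [2, 3, 4, 7, 13], [5], [6, 15], [8, 10, 12, 14], [9]]


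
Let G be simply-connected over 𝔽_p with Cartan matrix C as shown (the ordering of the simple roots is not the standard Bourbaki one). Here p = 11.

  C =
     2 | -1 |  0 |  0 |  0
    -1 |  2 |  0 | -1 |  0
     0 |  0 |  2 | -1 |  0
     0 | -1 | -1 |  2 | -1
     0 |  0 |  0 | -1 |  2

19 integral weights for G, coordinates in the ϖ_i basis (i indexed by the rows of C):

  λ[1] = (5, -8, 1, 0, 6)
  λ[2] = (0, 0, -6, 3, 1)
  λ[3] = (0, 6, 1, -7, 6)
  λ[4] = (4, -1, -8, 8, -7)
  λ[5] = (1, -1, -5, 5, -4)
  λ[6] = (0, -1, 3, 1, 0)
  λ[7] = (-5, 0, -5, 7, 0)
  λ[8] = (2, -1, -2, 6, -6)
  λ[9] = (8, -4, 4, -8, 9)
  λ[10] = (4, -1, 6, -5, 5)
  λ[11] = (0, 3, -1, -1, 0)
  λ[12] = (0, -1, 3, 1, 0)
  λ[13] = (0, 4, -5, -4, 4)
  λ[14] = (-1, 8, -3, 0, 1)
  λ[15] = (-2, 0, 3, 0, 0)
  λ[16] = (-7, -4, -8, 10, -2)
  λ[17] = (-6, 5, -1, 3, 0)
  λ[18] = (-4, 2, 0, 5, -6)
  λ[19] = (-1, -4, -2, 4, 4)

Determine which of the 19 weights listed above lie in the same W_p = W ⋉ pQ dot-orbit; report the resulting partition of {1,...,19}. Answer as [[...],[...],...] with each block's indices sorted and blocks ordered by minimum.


Type D_5, rank 5, |W|=1920; reorder rows/cols to standard.

Ā_11 reps of the 19 weights (D_5, coords as presented):

  [1] (1, 0, 4, 2, 1)
  [2] (1, 0, 4, 1, 1)
  [3] (1, 0, 4, 2, 1)
  [4] (1, 1, 3, 0, 2)
  [5] (1, 1, 3, 0, 2)
  [6] (1, 0, 4, 2, 1)
  [7] (1, 0, 4, 1, 1)
  [8] (3, 0, 1, 1, 5)
  [9] (1, 1, 3, 0, 2)
  [10] (1, 1, 3, 0, 2)
  [11] (1, 4, 0, 0, 1)
  [12] (1, 0, 4, 2, 1)
  [13] (1, 1, 3, 0, 2)
  [14] (1, 0, 1, 0, 1)
  [15] (1, 0, 4, 1, 1)
  [16] (3, 0, 1, 1, 5)
  [17] (1, 4, 0, 0, 1)
  [18] (3, 0, 1, 1, 5)
  [19] (3, 0, 1, 1, 5)

Linkage partition of the 19 weights (6 classes, p=11):

[[1, 3, 6, 12], [2, 7, 15], [4, 5, 9, 10, 13], [8, 16, 18, 19], [11, 17], [14]]


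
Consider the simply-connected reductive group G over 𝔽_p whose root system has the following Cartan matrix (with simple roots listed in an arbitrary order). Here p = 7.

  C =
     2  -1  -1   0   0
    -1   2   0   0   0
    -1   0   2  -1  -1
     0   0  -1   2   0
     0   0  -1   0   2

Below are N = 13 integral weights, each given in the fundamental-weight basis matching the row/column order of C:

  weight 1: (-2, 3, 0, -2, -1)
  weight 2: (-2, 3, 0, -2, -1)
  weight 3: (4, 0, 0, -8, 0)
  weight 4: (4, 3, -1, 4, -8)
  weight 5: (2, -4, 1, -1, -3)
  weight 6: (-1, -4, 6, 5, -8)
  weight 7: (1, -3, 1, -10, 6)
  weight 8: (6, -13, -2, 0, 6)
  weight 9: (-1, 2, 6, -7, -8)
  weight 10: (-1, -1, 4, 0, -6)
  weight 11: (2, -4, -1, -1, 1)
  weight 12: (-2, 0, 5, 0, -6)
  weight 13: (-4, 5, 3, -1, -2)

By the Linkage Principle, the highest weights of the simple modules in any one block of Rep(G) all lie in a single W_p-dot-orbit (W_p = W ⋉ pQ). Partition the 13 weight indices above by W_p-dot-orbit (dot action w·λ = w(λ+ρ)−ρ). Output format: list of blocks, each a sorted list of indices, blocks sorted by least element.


D_5 Cartan matrix, 5 simple roots permuted; ρ=(1,1,1,1,1).

Alcove-folded reps (p=7, 13 weights, presented ϖ-order):

  1: (0, 3, 0, 0, 1) · 2: (0, 3, 0, 0, 1) · 3: (0, 0, 0, 1, 5) · 4: (0, 3, 0, 0, 2) · 5: (0, 3, 0, 0, 2) · 6: (0, 3, 0, 0, 1) · 7: (0, 3, 0, 0, 2) · 8: (0, 0, 0, 1, 5) · 9: (0, 3, 0, 0, 1) · 10: (0, 0, 0, 1, 5) · 11: (0, 3, 0, 0, 2) · 12: (0, 0, 0, 1, 5) · 13: (0, 3, 0, 0, 1)

The 13 indices split into 3 linkage classes (same alcove rep ⇔ same W_7-dot-orbit):

[[1, 2, 6, 9, 13], [3, 8, 10, 12], [4, 5, 7, 11]]


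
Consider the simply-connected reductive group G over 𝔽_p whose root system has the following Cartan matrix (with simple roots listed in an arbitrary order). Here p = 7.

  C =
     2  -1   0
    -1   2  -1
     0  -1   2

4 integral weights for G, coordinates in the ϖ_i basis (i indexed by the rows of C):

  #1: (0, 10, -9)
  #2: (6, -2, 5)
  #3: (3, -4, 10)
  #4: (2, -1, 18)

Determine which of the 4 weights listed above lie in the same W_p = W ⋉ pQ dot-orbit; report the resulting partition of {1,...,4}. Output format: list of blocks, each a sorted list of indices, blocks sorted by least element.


Type A_3, rank 3, |W|=24; reorder rows/cols to standard.

Alcove-folded reps (p=7, 4 weights, presented ϖ-order):

    λ_1 → (3, 1, 2)
    λ_2 → (1, 1, 0)
    λ_3 → (3, 1, 2)
    λ_4 → (4, 1, 2)

Grouping the 4 weights by Ā_7-representative: 3 linkage classes.

[[1, 3], [2], [4]]


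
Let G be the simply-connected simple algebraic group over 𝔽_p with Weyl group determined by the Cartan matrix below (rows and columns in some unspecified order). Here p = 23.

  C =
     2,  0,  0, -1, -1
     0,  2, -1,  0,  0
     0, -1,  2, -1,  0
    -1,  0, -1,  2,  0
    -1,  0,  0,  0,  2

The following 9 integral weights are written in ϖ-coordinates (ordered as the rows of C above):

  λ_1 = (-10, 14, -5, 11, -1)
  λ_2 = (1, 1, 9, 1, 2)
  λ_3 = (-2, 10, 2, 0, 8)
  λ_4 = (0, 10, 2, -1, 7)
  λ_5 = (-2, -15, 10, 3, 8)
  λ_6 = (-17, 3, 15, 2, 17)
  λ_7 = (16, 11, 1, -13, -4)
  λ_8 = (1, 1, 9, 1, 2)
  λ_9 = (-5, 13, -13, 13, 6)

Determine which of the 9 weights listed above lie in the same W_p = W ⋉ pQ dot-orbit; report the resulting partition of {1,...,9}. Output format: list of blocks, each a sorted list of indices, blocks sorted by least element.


Root system A_5: the 5×5 matrix C matches after relabeling.

Folding the 9 weights λ_j+ρ into Ā_23 (reps in the given 5-coord order):

  [1] (1, 11, 3, 0, 8)
  [2] (2, 2, 10, 2, 3)
  [3] (1, 11, 3, 0, 8)
  [4] (1, 11, 3, 0, 8)
  [5] (1, 11, 3, 0, 8)
  [6] (3, 2, 3, 13, 0)
  [7] (2, 2, 10, 2, 3)
  [8] (2, 2, 10, 2, 3)
  [9] (2, 2, 10, 2, 3)

Partition of {1..9} into 3 W_23-dot-orbits:

[[1, 3, 4, 5], [2, 7, 8, 9], [6]]


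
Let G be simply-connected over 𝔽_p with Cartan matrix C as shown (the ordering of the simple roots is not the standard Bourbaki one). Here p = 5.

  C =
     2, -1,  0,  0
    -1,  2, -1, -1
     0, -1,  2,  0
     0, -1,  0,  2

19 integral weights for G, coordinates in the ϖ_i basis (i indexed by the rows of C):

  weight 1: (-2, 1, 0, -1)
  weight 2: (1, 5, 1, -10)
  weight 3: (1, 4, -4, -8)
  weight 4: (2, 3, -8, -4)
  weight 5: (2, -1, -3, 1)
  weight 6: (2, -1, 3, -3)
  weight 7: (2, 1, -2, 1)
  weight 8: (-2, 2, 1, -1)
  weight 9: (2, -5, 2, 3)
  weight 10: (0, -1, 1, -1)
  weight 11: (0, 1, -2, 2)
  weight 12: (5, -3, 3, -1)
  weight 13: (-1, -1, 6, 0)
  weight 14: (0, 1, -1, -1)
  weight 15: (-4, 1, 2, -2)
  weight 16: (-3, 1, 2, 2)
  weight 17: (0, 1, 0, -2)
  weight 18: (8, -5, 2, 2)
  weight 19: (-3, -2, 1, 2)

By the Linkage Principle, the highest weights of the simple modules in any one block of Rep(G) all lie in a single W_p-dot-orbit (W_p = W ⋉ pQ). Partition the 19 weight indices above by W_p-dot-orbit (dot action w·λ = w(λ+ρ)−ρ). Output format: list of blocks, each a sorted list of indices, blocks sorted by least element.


Cartan matrix: type D_4 (|W|=192); un-permuting the 4 rows.

Alcove-folded reps (p=5, 19 weights, presented ϖ-order):

    [1] (1, 1, 1, 0)
    [2] (1, 1, 1, 0)
    [3] (1, 2, 0, 0)
    [4] (1, 1, 1, 1)
    [5] (1, 2, 0, 0)
    [6] (1, 0, 2, 0)
    [7] (1, 1, 1, 0)
    [8] (1, 0, 2, 0)
    [9] (1, 1, 1, 0)
    [10] (1, 0, 2, 0)
    [11] (0, 1, 0, 2)
    [12] (1, 1, 1, 1)
    [13] (1, 0, 2, 0)
    [14] (1, 2, 0, 0)
    [15] (1, 1, 1, 1)
    [16] (1, 2, 0, 0)
    [17] (1, 1, 1, 1)
    [18] (1, 1, 1, 1)
    [19] (1, 1, 1, 0)

These 19 weights hit 5 W_5-dot-orbits; sizes (5, 4, 5, 4, 1):

[[1, 2, 7, 9, 19], [3, 5, 14, 16], [4, 12, 15, 17, 18], [6, 8, 10, 13], [11]]


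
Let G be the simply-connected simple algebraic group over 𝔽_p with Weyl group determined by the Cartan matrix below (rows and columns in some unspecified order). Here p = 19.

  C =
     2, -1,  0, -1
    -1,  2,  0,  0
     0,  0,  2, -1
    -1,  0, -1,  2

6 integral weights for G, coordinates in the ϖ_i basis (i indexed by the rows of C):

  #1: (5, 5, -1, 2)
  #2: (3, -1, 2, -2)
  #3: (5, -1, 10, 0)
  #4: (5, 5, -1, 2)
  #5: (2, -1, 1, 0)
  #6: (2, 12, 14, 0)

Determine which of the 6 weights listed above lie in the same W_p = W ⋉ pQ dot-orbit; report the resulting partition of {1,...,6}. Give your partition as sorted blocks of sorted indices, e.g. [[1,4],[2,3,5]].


Dynkin diagram of C (from the 6 off-diagonal −1 entries): A_4.

W_19-reps of the 6 weights in Ā_19 (same 4-coord order as C):

  λ_1+ρ ↦ (6, 6, 0, 3);  λ_2+ρ ↦ (3, 0, 2, 1);  λ_3+ρ ↦ (6, 0, 11, 1);  λ_4+ρ ↦ (6, 6, 0, 3);  λ_5+ρ ↦ (3, 0, 2, 1);  λ_6+ρ ↦ (3, 0, 2, 1)

Linkage partition of the 6 weights (3 classes, p=19):

[[1, 4], [2, 5, 6], [3]]


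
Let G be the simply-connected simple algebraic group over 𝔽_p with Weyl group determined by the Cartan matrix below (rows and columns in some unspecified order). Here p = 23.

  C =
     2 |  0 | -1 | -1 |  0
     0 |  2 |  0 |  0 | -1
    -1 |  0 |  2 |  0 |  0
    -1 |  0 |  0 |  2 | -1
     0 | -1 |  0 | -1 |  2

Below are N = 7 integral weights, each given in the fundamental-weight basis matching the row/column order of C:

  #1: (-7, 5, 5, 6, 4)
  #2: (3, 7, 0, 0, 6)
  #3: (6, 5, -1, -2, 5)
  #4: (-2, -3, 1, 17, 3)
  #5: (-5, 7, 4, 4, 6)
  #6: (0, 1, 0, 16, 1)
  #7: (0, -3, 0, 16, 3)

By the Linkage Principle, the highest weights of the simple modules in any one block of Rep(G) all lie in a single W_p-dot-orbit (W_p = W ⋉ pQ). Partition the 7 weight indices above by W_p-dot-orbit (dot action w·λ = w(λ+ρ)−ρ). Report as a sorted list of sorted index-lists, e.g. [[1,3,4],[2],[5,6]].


A_5 Cartan matrix, 5 simple roots permuted; ρ=(1,1,1,1,1).

W_23-reps of the 7 weights in Ā_23 (same 5-coord order as C):

    λ_1 → (6, 6, 0, 1, 5)
    λ_2 → (4, 8, 1, 1, 7)
    λ_3 → (6, 6, 0, 1, 5)
    λ_4 → (1, 2, 1, 17, 2)
    λ_5 → (4, 8, 1, 1, 7)
    λ_6 → (1, 2, 1, 17, 2)
    λ_7 → (1, 2, 1, 17, 2)

3 distinct reps among the 7 weights ⇒ 3 W_23-linkage classes:

[[1, 3], [2, 5], [4, 6, 7]]


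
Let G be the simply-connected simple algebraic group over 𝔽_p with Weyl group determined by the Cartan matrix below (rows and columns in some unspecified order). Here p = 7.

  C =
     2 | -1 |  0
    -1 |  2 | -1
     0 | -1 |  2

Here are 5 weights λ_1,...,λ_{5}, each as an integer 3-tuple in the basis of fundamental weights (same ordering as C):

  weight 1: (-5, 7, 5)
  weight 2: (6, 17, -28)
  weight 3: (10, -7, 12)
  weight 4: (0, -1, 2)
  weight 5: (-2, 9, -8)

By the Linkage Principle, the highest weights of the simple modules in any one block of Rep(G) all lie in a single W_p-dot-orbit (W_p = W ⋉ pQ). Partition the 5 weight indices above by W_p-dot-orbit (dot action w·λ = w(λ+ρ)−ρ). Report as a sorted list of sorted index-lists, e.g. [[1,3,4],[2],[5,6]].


A_3 Cartan matrix, 3 simple roots permuted; ρ=(1,1,1).

Alcove-folded reps (p=7, 5 weights, presented ϖ-order):

    [1] (3, 0, 1)
    [2] (2, 0, 4)
    [3] (2, 4, 0)
    [4] (1, 0, 3)
    [5] (2, 0, 4)

Linkage partition of the 5 weights (4 classes, p=7):

[[1], [2, 5], [3], [4]]


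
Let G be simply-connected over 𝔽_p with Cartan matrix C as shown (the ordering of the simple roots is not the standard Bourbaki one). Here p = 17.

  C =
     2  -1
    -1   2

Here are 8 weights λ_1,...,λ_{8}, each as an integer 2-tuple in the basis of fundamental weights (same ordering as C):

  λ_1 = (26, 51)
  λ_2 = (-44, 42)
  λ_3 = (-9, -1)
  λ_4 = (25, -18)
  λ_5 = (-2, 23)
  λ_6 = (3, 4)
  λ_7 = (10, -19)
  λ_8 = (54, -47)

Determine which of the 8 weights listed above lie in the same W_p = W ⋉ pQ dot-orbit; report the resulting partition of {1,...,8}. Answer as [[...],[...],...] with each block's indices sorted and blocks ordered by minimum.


Dynkin diagram of C (from the 2 off-diagonal −1 entries): A_2.

λ_j+ρ reflected into Ā_17 (⟨·,θ^∨⟩≤17); 2-tuples as given:

  λ_1+ρ ↦ (6, 10)
  λ_2+ρ ↦ (0, 8)
  λ_3+ρ ↦ (0, 8)
  λ_4+ρ ↦ (0, 8)
  λ_5+ρ ↦ (6, 10)
  λ_6+ρ ↦ (4, 5)
  λ_7+ρ ↦ (6, 10)
  λ_8+ρ ↦ (4, 5)

Grouping the 8 weights by Ā_17-representative: 3 linkage classes.

[[1, 5, 7], [2, 3, 4], [6, 8]]


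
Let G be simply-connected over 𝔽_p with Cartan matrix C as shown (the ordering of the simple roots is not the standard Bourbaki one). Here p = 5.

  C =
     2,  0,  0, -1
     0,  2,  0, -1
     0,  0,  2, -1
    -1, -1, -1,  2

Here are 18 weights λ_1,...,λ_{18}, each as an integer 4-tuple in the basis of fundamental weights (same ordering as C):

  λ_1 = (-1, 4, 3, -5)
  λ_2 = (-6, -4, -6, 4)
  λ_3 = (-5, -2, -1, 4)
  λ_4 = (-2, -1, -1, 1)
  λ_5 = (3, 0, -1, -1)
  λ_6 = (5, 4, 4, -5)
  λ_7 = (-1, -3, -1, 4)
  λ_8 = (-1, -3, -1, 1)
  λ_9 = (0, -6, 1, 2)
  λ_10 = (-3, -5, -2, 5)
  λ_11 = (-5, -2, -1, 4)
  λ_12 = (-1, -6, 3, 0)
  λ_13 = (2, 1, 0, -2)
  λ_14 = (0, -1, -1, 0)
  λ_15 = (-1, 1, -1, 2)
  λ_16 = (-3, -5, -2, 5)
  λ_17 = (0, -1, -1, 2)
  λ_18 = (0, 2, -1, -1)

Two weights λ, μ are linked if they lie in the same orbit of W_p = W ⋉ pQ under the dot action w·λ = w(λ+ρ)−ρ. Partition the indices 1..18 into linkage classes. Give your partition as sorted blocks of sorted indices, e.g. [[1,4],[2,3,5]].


Type D_4, rank 4, |W|=192; reorder rows/cols to standard.

Alcove-folded reps (p=5, 18 weights, presented ϖ-order):

  [1] (4, 1, 0, 0);  [2] (0, 2, 0, 0);  [3] (4, 1, 0, 0);  [4] (1, 0, 0, 1);  [5] (4, 1, 0, 0);  [6] (1, 0, 0, 1);  [7] (0, 2, 0, 0);  [8] (0, 2, 0, 0);  [9] (1, 3, 0, 0);  [10] (1, 3, 0, 0);  [11] (4, 1, 0, 0);  [12] (4, 1, 0, 0);  [13] (2, 1, 0, 1);  [14] (1, 0, 0, 1);  [15] (0, 2, 0, 0);  [16] (1, 3, 0, 0);  [17] (1, 0, 0, 1);  [18] (1, 3, 0, 0)

Linkage partition of the 18 weights (5 classes, p=5):

[[1, 3, 5, 11, 12], [2, 7, 8, 15], [4, 6, 14, 17], [9, 10, 16, 18], [13]]
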